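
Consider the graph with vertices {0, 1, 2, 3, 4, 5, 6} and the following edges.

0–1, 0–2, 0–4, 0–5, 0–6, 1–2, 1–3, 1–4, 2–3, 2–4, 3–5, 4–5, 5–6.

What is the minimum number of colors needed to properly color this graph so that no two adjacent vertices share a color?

4

0, 1, 2, 4 are mutually adjacent (a clique of size 4), so at least 4 colors are needed.
One proper 4-coloring: 0=red, 1=yellow, 2=blue, 3=red, 4=green, 5=blue, 6=green. No two adjacent vertices share a color.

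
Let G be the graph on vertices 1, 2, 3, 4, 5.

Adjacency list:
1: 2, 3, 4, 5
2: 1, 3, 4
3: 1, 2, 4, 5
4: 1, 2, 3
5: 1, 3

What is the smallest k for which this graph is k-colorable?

4

1, 2, 3, 4 form a clique, so at least 4 colors are needed.
4 colors suffice: color a → {3}; color b → {1}; color c → {4, 5}; color d → {2}. No two adjacent vertices share a color.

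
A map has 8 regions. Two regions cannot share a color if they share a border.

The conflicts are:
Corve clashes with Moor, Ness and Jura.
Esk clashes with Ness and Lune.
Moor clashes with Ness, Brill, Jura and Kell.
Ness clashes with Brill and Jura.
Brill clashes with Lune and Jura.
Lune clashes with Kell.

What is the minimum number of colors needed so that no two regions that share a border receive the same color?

4

Corve, Moor, Ness, Jura are mutually in conflict, so at least 4 colors are needed.
4 colors suffice: Corve=3, Esk=3, Moor=1, Ness=2, Brill=3, Lune=1, Jura=4, Kell=2. Every pair that conflicts lands in different colors.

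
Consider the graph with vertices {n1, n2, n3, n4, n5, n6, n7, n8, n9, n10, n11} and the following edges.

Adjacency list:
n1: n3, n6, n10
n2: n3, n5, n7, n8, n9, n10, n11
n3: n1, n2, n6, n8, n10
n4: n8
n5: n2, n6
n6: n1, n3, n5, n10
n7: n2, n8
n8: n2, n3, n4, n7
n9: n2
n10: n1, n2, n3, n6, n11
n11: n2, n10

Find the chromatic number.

4

n1, n3, n6, n10 are mutually adjacent (a clique of size 4), so at least 4 colors are needed.
4 colors suffice: color red → {n2, n4, n6}; color blue → {n5, n8, n9, n10}; color green → {n3, n7, n11}; color yellow → {n1}. No two adjacent vertices share a color.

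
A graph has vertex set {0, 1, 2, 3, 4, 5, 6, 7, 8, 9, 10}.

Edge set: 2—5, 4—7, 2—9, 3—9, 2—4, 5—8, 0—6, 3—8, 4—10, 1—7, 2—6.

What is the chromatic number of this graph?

The cycle 3-9-2-5-8-3 has odd length 5, so it cannot be 2-colored; at least 3 colors are needed.
3 colors suffice: color red → {0, 2, 7, 8, 10}; color blue → {1, 4, 5, 6, 9}; color green → {3}. No two adjacent vertices share a color.

3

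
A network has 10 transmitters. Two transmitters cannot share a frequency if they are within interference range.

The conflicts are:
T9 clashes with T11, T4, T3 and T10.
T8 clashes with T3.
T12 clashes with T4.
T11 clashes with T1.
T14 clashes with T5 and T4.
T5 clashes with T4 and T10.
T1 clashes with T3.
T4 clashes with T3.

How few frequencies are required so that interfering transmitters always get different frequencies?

3

T14, T5, T4 pairwise conflict, so at least 3 frequencies are needed.
3 frequencies suffice: frequency 1 → {T8, T11, T4, T10}; frequency 2 → {T12, T5, T3}; frequency 3 → {T9, T14, T1}. Every pair that conflicts lands in different frequencies.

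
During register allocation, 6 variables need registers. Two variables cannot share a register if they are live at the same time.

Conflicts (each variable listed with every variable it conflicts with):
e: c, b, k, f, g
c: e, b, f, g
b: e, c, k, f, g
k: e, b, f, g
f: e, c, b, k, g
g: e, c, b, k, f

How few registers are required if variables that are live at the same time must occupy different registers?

5

e, b, k, f, g pairwise conflict, so at least 5 registers are needed.
5 registers suffice: register 1 → {g}; register 2 → {e}; register 3 → {f}; register 4 → {b}; register 5 → {c, k}. No two conflicting variables share a register.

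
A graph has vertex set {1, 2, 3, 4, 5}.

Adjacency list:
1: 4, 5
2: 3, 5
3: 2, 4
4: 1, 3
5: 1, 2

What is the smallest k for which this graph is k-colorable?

3

The cycle 1-5-2-3-4-1 has odd length 5, so it cannot be 2-colored; at least 3 colors are needed.
3 colors suffice: color red → {1, 2}; color blue → {4, 5}; color green → {3}. No two adjacent vertices share a color.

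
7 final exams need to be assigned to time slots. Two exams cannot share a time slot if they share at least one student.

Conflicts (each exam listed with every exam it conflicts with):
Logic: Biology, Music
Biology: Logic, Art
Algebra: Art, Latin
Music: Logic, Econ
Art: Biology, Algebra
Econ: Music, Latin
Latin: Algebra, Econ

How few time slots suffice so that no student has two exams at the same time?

The cycle Music-Logic-Biology-Art-Algebra-Latin-Econ-Music has odd length 7, so it cannot be 2-colored; at least 3 time slots are needed.
3 time slots suffice: time slot 1 → {Logic, Art, Econ}; time slot 2 → {Biology, Algebra, Music}; time slot 3 → {Latin}. Each listed conflict is separated.

3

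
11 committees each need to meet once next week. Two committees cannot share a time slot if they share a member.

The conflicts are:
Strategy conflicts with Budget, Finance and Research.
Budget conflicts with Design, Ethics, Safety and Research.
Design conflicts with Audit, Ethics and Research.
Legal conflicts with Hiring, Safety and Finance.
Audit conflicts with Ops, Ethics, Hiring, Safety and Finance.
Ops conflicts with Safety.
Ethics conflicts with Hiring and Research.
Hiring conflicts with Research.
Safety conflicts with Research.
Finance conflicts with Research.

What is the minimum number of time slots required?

Budget, Design, Ethics, Research pairwise conflict, so at least 4 time slots are needed.
4 time slots suffice: Strategy=4, Budget=3, Design=4, Legal=1, Audit=1, Ops=3, Ethics=2, Hiring=3, Safety=2, Finance=2, Research=1. Every pair that conflicts lands in different time slots.

4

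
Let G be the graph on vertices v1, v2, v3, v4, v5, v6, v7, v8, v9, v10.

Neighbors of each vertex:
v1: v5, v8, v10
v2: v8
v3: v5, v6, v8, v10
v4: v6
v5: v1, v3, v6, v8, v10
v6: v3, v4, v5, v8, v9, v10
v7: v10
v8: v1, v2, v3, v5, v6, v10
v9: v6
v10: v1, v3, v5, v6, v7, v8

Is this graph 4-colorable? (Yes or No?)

v3, v5, v6, v8, v10 form a clique, so at least 5 colors are needed.
So 4 colors are not enough.

No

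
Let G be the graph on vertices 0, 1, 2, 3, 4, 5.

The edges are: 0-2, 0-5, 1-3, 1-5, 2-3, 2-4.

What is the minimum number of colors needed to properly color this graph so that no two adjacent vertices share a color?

3

The cycle 5-0-2-3-1-5 has odd length 5, so it cannot be 2-colored; at least 3 colors are needed.
3 colors suffice: 0=blue, 1=red, 2=red, 3=blue, 4=blue, 5=green. No two adjacent vertices share a color.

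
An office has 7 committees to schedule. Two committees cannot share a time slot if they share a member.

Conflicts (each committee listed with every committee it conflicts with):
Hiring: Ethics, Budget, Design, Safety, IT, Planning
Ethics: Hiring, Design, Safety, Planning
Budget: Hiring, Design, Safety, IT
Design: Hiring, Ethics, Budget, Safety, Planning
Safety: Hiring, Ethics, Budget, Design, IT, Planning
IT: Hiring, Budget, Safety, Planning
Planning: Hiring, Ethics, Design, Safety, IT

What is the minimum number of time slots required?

5

Hiring, Ethics, Design, Safety, Planning pairwise conflict, so at least 5 time slots are needed.
Using 5 time slots: Hiring=2, Ethics=5, Budget=3, Design=4, Safety=1, IT=4, Planning=3. Each listed conflict is separated.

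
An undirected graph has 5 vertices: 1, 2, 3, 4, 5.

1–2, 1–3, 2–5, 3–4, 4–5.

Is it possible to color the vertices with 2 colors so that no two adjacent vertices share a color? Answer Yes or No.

No

The cycle 2-5-4-3-1-2 has odd length 5, so it cannot be 2-colored; at least 3 colors are needed.
So 2 colors are not enough.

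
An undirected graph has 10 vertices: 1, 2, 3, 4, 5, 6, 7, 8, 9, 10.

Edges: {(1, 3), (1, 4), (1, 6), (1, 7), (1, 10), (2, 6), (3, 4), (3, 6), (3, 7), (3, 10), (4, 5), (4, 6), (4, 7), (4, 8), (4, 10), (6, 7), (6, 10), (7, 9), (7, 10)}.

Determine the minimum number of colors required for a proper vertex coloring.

6

1, 3, 4, 6, 7, 10 form a clique, so at least 6 colors are needed.
One proper 6-coloring: 1=orange, 2=red, 3=purple, 4=red, 5=blue, 6=blue, 7=green, 8=blue, 9=red, 10=yellow. No two adjacent vertices share a color.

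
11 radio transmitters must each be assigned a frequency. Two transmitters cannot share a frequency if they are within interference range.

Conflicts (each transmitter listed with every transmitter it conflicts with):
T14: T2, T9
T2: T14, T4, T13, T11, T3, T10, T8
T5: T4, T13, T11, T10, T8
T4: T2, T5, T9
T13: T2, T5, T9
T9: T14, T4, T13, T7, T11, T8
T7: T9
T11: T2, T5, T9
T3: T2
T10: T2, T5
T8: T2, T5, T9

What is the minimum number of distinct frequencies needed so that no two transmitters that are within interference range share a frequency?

2

T2 and T10 conflict, so at least 2 frequencies are needed.
Using 2 frequencies: T14=2, T2=1, T5=1, T4=2, T13=2, T9=1, T7=2, T11=2, T3=2, T10=2, T8=2. Each listed conflict is separated.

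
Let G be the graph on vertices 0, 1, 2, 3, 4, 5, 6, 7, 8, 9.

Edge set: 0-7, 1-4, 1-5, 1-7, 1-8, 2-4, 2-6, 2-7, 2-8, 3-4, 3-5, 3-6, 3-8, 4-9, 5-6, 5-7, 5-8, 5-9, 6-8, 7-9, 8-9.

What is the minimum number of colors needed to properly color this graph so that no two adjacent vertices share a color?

4

3, 5, 6, 8 are mutually adjacent (a clique of size 4), so at least 4 colors are needed.
4 colors suffice: 0=b, 1=c, 2=b, 3=d, 4=a, 5=b, 6=c, 7=a, 8=a, 9=c. No two adjacent vertices share a color.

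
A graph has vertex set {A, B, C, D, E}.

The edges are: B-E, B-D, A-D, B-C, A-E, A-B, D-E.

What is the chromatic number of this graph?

A, B, D, E form a clique, so at least 4 colors are needed.
4 colors suffice: color 1 → {B}; color 2 → {C, E}; color 3 → {D}; color 4 → {A}. Every edge joins two different colors.

4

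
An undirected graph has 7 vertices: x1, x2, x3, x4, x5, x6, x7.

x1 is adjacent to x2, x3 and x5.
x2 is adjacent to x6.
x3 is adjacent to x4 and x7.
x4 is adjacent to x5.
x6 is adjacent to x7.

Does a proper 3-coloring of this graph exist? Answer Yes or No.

The chromatic number is 3. The cycle x2-x6-x7-x3-x1-x2 has odd length 5, so it cannot be 2-colored; at least 3 colors are needed.
A valid assignment using 3 colors: x1=1, x2=3, x3=2, x4=1, x5=2, x6=2, x7=1.
That is already a proper 3-coloring.

Yes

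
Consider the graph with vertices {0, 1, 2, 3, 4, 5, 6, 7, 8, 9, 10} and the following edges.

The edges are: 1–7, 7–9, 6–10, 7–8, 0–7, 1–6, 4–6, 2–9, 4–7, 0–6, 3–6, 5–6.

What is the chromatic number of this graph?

3 and 6 are adjacent, so at least 2 colors are needed.
2 colors suffice: color a → {2, 6, 7}; color b → {0, 1, 3, 4, 5, 8, 9, 10}. Every edge joins two different colors.

2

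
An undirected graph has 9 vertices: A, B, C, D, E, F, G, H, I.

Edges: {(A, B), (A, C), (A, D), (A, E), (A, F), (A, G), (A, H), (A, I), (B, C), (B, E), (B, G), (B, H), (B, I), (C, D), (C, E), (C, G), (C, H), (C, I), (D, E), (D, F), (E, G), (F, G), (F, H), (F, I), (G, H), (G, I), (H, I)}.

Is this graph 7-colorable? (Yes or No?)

The chromatic number is 6. A, B, C, G, H, I are mutually adjacent (a clique of size 6), so at least 6 colors are needed.
A valid assignment using 6 colors: A=1, B=6, C=2, D=3, E=4, F=2, G=3, H=4, I=5.
Since 7 ≥ 6, a proper 7-coloring certainly exists.

Yes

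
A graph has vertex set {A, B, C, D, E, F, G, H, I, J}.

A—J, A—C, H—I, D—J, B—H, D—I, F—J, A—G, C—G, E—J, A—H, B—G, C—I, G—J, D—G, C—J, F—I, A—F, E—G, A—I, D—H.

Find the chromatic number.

A, C, G, J are mutually adjacent (a clique of size 4), so at least 4 colors are needed.
One proper 4-coloring: A=2, B=2, C=4, D=2, E=2, F=4, G=1, H=3, I=1, J=3. Every edge joins two different colors.

4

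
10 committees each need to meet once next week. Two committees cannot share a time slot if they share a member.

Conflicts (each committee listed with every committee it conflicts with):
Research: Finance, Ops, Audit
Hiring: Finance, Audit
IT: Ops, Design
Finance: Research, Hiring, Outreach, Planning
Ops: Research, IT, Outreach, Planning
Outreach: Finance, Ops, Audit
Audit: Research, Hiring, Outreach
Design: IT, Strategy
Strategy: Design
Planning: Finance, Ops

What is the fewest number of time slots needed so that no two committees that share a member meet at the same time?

Research and Finance conflict, so at least 2 time slots are needed.
Using 2 time slots: Research=2, Hiring=2, IT=2, Finance=1, Ops=1, Outreach=2, Audit=1, Design=1, Strategy=2, Planning=2. Every pair that conflicts lands in different time slots.

2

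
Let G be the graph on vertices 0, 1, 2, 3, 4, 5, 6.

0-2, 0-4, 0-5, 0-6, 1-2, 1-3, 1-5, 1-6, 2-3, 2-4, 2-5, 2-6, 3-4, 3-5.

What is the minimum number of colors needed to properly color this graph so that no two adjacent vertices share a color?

4

1, 2, 3, 5 form a clique, so at least 4 colors are needed.
4 colors suffice: color red → {2}; color blue → {0, 1}; color green → {4, 5, 6}; color yellow → {3}. No two adjacent vertices share a color.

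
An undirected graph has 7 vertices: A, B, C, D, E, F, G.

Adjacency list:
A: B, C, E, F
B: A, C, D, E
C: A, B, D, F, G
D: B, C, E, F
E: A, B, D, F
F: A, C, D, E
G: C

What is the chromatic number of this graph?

3

A, B, E form a triangle, so at least 3 colors are needed.
One proper 3-coloring: A=2, B=3, C=1, D=2, E=1, F=3, G=2. Every edge joins two different colors.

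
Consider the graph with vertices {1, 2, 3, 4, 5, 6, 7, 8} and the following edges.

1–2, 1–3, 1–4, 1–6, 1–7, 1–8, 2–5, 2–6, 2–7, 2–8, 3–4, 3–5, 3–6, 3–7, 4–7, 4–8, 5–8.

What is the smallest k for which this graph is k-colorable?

1, 3, 4, 7 are pairwise adjacent (a clique of size 4), so at least 4 colors are needed.
4 colors suffice: color a → {1, 5}; color b → {2, 3}; color c → {6, 7, 8}; color d → {4}. Every edge joins two different colors.

4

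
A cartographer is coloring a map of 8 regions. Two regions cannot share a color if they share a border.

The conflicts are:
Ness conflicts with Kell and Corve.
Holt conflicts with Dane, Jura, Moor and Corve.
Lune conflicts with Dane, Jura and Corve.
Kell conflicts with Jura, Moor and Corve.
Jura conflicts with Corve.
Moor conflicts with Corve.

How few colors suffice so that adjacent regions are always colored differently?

Kell, Moor, Corve all conflict with each other, so at least 3 colors are needed.
3 colors suffice: Ness=2, Holt=3, Lune=3, Kell=3, Dane=1, Jura=2, Moor=2, Corve=1. Every pair that conflicts lands in different colors.

3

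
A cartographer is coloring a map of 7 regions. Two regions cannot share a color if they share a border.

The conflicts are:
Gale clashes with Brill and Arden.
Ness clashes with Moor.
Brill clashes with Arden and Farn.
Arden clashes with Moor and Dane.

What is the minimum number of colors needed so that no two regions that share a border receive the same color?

3

Gale, Brill, Arden pairwise conflict, so at least 3 colors are needed.
3 colors suffice: color 1 → {Ness, Arden, Farn}; color 2 → {Brill, Moor, Dane}; color 3 → {Gale}. No two conflicting regions share a color.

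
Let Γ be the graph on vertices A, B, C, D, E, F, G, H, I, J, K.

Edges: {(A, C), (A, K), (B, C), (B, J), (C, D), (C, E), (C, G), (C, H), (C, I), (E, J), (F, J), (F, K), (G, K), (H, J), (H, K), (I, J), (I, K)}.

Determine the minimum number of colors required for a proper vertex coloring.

2

H and J are adjacent, so at least 2 colors are needed.
2 colors suffice: color red → {C, J, K}; color blue → {A, B, D, E, F, G, H, I}. No two adjacent vertices share a color.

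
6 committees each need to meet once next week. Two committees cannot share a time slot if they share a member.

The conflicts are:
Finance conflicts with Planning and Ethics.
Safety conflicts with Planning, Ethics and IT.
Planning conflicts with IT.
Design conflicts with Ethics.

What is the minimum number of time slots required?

3

Safety, Planning, IT are mutually in conflict, so at least 3 time slots are needed.
3 time slots suffice: time slot 1 → {Finance, Safety, Design}; time slot 2 → {Planning, Ethics}; time slot 3 → {IT}. Every pair that conflicts lands in different time slots.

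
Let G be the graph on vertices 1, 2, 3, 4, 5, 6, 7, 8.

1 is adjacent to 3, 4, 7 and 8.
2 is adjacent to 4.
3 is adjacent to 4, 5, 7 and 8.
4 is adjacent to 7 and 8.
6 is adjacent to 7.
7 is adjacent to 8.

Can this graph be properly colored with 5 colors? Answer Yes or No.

Yes

The chromatic number is 5. 1, 3, 4, 7, 8 are pairwise adjacent (a clique of size 5), so at least 5 colors are needed.
5 colors suffice: 1=d, 2=a, 3=a, 4=c, 5=b, 6=a, 7=b, 8=e.
That is already a proper 5-coloring.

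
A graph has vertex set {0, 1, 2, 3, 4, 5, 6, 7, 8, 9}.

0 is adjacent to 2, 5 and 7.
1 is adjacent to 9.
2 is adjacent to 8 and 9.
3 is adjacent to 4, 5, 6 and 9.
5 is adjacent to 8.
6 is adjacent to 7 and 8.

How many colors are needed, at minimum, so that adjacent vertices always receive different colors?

3

The cycle 6-3-9-2-8-6 has odd length 5, so it cannot be 2-colored; at least 3 colors are needed.
3 colors suffice: color a → {0, 1, 3, 8}; color b → {4, 5, 6, 9}; color c → {2, 7}. Each edge has distinct colors on its endpoints.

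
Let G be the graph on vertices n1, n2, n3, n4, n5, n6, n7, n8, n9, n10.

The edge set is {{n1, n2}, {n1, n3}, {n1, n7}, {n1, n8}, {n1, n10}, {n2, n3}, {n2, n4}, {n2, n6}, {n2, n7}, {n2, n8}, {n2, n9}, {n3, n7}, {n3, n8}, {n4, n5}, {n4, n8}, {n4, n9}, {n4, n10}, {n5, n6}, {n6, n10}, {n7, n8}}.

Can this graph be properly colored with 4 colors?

No

n1, n2, n3, n7, n8 form a clique, so at least 5 colors are needed.
So 4 colors are not enough.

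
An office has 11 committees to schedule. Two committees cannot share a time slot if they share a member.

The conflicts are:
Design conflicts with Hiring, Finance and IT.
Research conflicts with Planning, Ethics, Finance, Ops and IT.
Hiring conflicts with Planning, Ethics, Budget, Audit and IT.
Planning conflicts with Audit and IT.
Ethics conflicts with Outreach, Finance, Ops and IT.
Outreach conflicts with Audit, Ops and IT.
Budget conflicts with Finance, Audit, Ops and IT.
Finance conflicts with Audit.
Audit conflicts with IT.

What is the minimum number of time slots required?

Hiring, Budget, Audit, IT all conflict with each other, so at least 4 time slots are needed.
4 time slots suffice: Design=3, Research=2, Hiring=2, Planning=4, Ethics=3, Outreach=2, Budget=4, Finance=1, Audit=3, Ops=1, IT=1. No two conflicting committees share a time slot.

4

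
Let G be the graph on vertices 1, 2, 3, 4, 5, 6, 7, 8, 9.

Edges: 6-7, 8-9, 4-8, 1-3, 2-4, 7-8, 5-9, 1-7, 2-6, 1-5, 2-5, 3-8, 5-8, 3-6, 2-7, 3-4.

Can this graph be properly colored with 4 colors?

The chromatic number is 3. 5, 8, 9 are mutually adjacent, so at least 3 colors are needed.
A valid assignment using 3 colors: 1=red, 2=red, 3=blue, 4=green, 5=blue, 6=green, 7=blue, 8=red, 9=green.
Since 4 ≥ 3, a proper 4-coloring certainly exists.

Yes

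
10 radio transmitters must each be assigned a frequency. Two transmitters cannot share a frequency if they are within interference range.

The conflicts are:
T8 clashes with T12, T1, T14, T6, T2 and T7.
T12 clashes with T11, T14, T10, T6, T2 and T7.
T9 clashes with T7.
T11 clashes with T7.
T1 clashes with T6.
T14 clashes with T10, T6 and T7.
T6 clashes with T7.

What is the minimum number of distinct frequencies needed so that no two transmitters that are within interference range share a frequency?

T8, T12, T14, T6, T7 are mutually in conflict, so at least 5 frequencies are needed.
5 frequencies suffice: frequency 1 → {T12, T9, T1}; frequency 2 → {T10, T2, T7}; frequency 3 → {T8, T11}; frequency 4 → {T14}; frequency 5 → {T6}. No two conflicting transmitters share a frequency.

5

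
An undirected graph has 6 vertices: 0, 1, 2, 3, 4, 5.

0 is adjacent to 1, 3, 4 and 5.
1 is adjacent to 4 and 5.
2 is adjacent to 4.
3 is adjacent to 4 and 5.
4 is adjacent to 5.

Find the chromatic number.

0, 3, 4, 5 form a clique, so at least 4 colors are needed.
4 colors suffice: color a → {4}; color b → {0, 2}; color c → {5}; color d → {1, 3}. Every edge joins two different colors.

4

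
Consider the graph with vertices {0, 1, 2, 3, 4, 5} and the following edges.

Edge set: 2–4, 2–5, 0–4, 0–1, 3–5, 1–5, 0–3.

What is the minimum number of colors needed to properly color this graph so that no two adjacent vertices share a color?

The cycle 0-4-2-5-3-0 has odd length 5, so it cannot be 2-colored; at least 3 colors are needed.
3 colors suffice: color a → {0, 5}; color b → {1, 2, 3}; color c → {4}. Every edge joins two different colors.

3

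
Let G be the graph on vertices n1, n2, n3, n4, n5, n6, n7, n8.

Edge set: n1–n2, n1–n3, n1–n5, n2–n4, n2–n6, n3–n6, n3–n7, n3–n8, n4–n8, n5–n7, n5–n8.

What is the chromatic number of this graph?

3

The cycle n8-n3-n1-n2-n4-n8 has odd length 5, so it cannot be 2-colored; at least 3 colors are needed.
One proper 3-coloring: n1=2, n2=1, n3=1, n4=3, n5=1, n6=2, n7=2, n8=2. No two adjacent vertices share a color.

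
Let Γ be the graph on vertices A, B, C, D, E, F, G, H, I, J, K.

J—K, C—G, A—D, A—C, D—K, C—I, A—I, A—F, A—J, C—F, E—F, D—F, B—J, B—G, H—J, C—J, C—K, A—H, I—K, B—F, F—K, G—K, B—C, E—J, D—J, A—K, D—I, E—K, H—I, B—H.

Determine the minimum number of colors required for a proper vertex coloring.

A, D, J, K form a clique, so at least 4 colors are needed.
4 colors suffice: A=yellow, B=red, C=green, D=green, E=green, F=blue, G=blue, H=green, I=blue, J=blue, K=red. Every edge joins two different colors.

4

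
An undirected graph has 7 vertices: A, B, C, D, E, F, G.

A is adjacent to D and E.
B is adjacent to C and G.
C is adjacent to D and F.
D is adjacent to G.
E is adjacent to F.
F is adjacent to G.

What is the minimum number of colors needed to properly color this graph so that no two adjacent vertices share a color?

3

The cycle A-D-C-F-E-A has odd length 5, so it cannot be 2-colored; at least 3 colors are needed.
A valid assignment using 3 colors: A=1, B=2, C=1, D=2, E=3, F=2, G=1. No two adjacent vertices share a color.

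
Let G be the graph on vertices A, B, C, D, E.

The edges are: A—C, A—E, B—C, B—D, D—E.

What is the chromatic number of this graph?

3

The cycle C-A-E-D-B-C has odd length 5, so it cannot be 2-colored; at least 3 colors are needed.
3 colors suffice: color 1 → {C, E}; color 2 → {A, B}; color 3 → {D}. Every edge joins two different colors.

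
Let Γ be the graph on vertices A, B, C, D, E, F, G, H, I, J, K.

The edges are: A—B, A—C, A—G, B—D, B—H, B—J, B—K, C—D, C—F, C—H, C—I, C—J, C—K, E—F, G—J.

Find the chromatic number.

C and D are adjacent, so at least 2 colors are needed.
2 colors suffice: color 1 → {B, C, E, G}; color 2 → {A, D, F, H, I, J, K}. No two adjacent vertices share a color.

2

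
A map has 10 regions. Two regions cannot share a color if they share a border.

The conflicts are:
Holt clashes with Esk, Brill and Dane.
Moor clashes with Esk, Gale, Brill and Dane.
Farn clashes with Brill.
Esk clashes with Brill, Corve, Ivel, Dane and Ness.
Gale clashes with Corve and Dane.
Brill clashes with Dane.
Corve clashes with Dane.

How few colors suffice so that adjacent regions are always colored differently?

4

Moor, Esk, Brill, Dane are mutually in conflict, so at least 4 colors are needed.
A valid assignment using 4 colors: Holt=4, Moor=4, Farn=1, Esk=1, Gale=1, Brill=3, Corve=3, Ivel=2, Dane=2, Ness=2. Every pair that conflicts lands in different colors.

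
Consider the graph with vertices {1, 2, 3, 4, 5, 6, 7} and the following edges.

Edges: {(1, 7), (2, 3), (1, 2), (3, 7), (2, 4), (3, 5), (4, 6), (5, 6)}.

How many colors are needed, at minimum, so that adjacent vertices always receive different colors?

3

The cycle 6-4-2-3-5-6 has odd length 5, so it cannot be 2-colored; at least 3 colors are needed.
3 colors suffice: color a → {2, 6, 7}; color b → {1, 3, 4}; color c → {5}. Every edge joins two different colors.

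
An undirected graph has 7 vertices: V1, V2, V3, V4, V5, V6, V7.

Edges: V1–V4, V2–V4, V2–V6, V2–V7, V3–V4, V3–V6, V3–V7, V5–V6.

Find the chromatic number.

2

V2 and V6 are adjacent, so at least 2 colors are needed.
One proper 2-coloring: V1=1, V2=1, V3=1, V4=2, V5=1, V6=2, V7=2. Every edge joins two different colors.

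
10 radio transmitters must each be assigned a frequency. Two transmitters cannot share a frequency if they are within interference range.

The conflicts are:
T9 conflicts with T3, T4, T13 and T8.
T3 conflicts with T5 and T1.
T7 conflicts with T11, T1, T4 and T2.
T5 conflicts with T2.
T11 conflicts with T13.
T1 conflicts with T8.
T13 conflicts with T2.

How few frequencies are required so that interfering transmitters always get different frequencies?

3

The cycle T5-T3-T1-T7-T2-T5 has odd length 5, so it cannot be 2-colored; at least 3 frequencies are needed.
3 frequencies suffice: frequency 1 → {T9, T7, T5}; frequency 2 → {T1, T4, T13}; frequency 3 → {T3, T11, T8, T2}. Every pair that conflicts lands in different frequencies.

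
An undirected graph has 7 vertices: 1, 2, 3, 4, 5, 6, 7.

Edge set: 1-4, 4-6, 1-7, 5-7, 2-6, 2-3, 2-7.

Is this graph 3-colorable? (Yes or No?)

The chromatic number is 3. The cycle 6-2-7-1-4-6 has odd length 5, so it cannot be 2-colored; at least 3 colors are needed.
A valid assignment using 3 colors: 1=blue, 2=blue, 3=red, 4=red, 5=blue, 6=green, 7=red.
That is already a proper 3-coloring.

Yes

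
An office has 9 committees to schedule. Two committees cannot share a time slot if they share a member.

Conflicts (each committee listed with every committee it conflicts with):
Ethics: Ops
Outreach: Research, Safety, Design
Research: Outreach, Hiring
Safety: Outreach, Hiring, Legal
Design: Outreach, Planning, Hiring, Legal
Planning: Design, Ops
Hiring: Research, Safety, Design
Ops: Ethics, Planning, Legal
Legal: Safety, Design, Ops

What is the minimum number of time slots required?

Research and Hiring conflict, so at least 2 time slots are needed.
Using 2 time slots: Ethics=2, Outreach=2, Research=1, Safety=1, Design=1, Planning=2, Hiring=2, Ops=1, Legal=2. Every pair that conflicts lands in different time slots.

2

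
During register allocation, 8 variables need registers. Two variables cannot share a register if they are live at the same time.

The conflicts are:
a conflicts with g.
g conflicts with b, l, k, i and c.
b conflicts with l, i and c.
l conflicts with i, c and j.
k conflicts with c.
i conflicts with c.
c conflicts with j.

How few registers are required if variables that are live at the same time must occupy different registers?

5

g, b, l, i, c all conflict with each other, so at least 5 registers are needed.
A valid assignment using 5 registers: a=1, g=2, b=4, l=3, k=3, i=5, c=1, j=2. Each listed conflict is separated.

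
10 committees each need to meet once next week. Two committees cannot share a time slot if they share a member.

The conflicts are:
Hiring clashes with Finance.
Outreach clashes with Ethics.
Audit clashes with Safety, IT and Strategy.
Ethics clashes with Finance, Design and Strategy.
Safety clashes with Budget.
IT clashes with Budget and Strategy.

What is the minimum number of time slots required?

3

Audit, IT, Strategy are mutually in conflict, so at least 3 time slots are needed.
3 time slots suffice: time slot 1 → {Hiring, Ethics, Safety, IT}; time slot 2 → {Outreach, Finance, Design, Budget, Strategy}; time slot 3 → {Audit}. No two conflicting committees share a time slot.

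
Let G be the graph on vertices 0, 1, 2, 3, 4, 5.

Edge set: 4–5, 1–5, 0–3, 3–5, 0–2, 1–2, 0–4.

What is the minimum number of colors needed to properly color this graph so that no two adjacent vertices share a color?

The cycle 5-1-2-0-3-5 has odd length 5, so it cannot be 2-colored; at least 3 colors are needed.
3 colors suffice: color red → {0, 5}; color blue → {2, 3, 4}; color green → {1}. Each edge has distinct colors on its endpoints.

3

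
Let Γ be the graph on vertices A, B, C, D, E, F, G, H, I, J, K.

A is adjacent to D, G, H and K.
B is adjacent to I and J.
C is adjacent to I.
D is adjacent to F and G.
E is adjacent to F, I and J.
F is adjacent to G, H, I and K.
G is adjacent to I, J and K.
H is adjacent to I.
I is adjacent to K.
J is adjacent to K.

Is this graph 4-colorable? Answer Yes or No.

Yes

The chromatic number is 4. F, G, I, K are pairwise adjacent (a clique of size 4), so at least 4 colors are needed.
4 colors suffice: A=red, B=blue, C=blue, D=yellow, E=green, F=blue, G=green, H=green, I=red, J=red, K=yellow.
That is already a proper 4-coloring.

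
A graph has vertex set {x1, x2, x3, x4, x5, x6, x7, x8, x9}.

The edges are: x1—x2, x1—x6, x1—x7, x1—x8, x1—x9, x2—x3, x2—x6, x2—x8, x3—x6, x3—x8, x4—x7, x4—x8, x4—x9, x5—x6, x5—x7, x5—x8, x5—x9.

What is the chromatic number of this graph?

x1, x2, x6 are pairwise adjacent, so at least 3 colors are needed.
One proper 3-coloring: x1=1, x2=3, x3=1, x4=1, x5=1, x6=2, x7=2, x8=2, x9=2. No two adjacent vertices share a color.

3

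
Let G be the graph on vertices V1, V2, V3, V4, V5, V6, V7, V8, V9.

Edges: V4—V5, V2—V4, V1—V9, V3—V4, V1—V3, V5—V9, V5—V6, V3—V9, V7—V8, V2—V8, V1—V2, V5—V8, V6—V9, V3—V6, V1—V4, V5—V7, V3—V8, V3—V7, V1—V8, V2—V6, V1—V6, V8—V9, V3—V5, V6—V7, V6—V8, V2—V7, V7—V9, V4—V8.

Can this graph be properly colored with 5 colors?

No

V3, V5, V6, V7, V8, V9 are mutually adjacent (a clique of size 6), so at least 6 colors are needed.
So 5 colors are not enough.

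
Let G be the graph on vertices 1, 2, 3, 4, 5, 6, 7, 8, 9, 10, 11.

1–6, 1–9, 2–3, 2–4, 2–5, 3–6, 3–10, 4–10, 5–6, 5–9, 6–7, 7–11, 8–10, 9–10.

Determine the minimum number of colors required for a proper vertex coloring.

The cycle 4-2-5-9-10-4 has odd length 5, so it cannot be 2-colored; at least 3 colors are needed.
One proper 3-coloring: 1=blue, 2=red, 3=blue, 4=blue, 5=blue, 6=red, 7=blue, 8=blue, 9=green, 10=red, 11=red. No two adjacent vertices share a color.

3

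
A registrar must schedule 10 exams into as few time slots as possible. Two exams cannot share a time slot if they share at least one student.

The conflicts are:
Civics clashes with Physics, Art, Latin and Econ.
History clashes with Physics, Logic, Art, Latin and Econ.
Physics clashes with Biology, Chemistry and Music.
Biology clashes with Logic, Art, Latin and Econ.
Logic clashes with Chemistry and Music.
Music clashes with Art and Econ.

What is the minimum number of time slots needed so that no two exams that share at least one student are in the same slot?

2

Civics and Econ conflict, so at least 2 time slots are needed.
A valid assignment using 2 time slots: Civics=2, History=2, Physics=1, Biology=2, Logic=1, Chemistry=2, Music=2, Art=1, Latin=1, Econ=1. Each listed conflict is separated.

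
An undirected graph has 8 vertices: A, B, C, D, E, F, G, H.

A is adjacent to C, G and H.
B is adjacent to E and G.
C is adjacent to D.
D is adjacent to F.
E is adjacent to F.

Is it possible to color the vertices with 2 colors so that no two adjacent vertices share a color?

No

The cycle A-C-D-F-E-B-G-A has odd length 7, so it cannot be 2-colored; at least 3 colors are needed.
So 2 colors are not enough.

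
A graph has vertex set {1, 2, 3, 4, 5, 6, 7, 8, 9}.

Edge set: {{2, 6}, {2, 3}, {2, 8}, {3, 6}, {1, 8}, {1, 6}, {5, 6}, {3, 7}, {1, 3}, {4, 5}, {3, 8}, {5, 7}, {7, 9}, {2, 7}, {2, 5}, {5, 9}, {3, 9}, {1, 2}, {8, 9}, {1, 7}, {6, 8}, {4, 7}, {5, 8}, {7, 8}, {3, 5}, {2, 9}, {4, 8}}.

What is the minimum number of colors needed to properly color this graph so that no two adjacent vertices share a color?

6

2, 3, 5, 7, 8, 9 are pairwise adjacent (a clique of size 6), so at least 6 colors are needed.
6 colors suffice: color a → {8}; color b → {1, 5}; color c → {3, 4}; color d → {6, 7}; color e → {2}; color f → {9}. No two adjacent vertices share a color.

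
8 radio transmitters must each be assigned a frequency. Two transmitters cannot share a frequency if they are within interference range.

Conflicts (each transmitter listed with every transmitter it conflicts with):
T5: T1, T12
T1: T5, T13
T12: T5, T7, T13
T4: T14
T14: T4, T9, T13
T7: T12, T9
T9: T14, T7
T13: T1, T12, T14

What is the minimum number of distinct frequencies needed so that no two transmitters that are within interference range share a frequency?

The cycle T9-T7-T12-T13-T14-T9 has odd length 5, so it cannot be 2-colored; at least 3 frequencies are needed.
3 frequencies suffice: T5=2, T1=1, T12=1, T4=2, T14=1, T7=3, T9=2, T13=2. Every pair that conflicts lands in different frequencies.

3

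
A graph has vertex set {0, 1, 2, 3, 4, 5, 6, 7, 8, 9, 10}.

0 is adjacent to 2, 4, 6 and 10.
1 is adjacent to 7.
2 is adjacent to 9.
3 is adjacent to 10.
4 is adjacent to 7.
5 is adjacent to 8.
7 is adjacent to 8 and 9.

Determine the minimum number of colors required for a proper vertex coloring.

3

The cycle 9-2-0-4-7-9 has odd length 5, so it cannot be 2-colored; at least 3 colors are needed.
3 colors suffice: color red → {0, 3, 5, 7}; color blue → {1, 4, 6, 8, 9, 10}; color green → {2}. No two adjacent vertices share a color.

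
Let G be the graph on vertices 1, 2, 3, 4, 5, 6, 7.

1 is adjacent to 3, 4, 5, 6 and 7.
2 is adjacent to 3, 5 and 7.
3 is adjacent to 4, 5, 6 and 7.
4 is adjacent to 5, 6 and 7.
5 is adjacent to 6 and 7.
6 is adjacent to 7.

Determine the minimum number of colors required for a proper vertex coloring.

6

1, 3, 4, 5, 6, 7 are mutually adjacent (a clique of size 6), so at least 6 colors are needed.
One proper 6-coloring: 1=e, 2=d, 3=b, 4=f, 5=c, 6=d, 7=a. No two adjacent vertices share a color.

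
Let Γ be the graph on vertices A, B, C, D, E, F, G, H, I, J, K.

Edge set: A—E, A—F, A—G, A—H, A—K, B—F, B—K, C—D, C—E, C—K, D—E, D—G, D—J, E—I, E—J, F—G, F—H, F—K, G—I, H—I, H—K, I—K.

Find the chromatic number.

A, F, H, K form a clique, so at least 4 colors are needed.
4 colors suffice: color 1 → {E, G, K}; color 2 → {A, B, D, I}; color 3 → {C, F, J}; color 4 → {H}. No two adjacent vertices share a color.

4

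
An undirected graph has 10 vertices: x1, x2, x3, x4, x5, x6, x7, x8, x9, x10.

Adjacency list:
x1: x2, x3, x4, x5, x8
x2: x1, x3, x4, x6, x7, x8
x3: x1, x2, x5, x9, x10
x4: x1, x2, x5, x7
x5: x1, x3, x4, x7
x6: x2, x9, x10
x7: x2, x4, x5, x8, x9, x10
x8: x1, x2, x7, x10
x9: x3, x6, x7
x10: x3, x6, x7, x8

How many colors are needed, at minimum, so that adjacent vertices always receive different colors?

x1, x3, x5 form a triangle, so at least 3 colors are needed.
3 colors suffice: color R → {x1, x6, x7}; color B → {x2, x5, x9, x10}; color G → {x3, x4, x8}. Every edge joins two different colors.

3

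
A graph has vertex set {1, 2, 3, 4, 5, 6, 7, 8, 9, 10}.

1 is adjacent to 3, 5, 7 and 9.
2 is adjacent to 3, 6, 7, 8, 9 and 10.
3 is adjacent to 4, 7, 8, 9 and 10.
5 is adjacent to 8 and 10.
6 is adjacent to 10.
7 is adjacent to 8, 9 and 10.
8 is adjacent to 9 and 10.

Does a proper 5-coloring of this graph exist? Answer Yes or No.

The chromatic number is 5. 2, 3, 7, 8, 9 are mutually adjacent (a clique of size 5), so at least 5 colors are needed.
5 colors suffice: color a → {3, 5, 6}; color b → {4, 7}; color c → {9, 10}; color d → {1, 2}; color e → {8}.
That is already a proper 5-coloring.

Yes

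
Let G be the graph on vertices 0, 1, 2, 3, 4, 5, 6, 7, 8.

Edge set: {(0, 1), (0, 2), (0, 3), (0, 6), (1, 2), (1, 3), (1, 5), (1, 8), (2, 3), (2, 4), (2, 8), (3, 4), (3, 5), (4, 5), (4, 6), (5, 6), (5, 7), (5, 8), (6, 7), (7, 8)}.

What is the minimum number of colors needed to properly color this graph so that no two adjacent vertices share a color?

4

0, 1, 2, 3 are mutually adjacent (a clique of size 4), so at least 4 colors are needed.
One proper 4-coloring: 0=d, 1=c, 2=a, 3=b, 4=c, 5=a, 6=b, 7=c, 8=b. Every edge joins two different colors.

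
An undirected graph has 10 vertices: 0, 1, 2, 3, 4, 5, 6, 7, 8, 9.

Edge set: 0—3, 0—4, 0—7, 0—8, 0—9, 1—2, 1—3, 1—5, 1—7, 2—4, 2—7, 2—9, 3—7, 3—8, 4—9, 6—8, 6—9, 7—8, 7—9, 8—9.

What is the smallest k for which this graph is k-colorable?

4

0, 7, 8, 9 are pairwise adjacent (a clique of size 4), so at least 4 colors are needed.
4 colors suffice: 0=c, 1=d, 2=c, 3=b, 4=a, 5=a, 6=a, 7=a, 8=d, 9=b. Every edge joins two different colors.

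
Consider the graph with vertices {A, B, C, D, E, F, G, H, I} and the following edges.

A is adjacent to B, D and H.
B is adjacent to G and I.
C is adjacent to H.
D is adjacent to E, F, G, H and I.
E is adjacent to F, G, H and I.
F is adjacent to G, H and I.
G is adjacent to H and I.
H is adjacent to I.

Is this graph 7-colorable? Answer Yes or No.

The chromatic number is 6. D, E, F, G, H, I are pairwise adjacent (a clique of size 6), so at least 6 colors are needed.
6 colors suffice: color 1 → {B, H}; color 2 → {C, D}; color 3 → {A, G}; color 4 → {I}; color 5 → {F}; color 6 → {E}.
Since 7 ≥ 6, a proper 7-coloring certainly exists.

Yes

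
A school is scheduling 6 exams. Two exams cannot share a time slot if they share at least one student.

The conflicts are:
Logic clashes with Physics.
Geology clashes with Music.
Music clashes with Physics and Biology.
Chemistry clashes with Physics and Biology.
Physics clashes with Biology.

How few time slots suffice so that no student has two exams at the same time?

3

Chemistry, Physics, Biology all conflict with each other, so at least 3 time slots are needed.
3 time slots suffice: Logic=2, Geology=1, Music=2, Chemistry=2, Physics=1, Biology=3. Every pair that conflicts lands in different time slots.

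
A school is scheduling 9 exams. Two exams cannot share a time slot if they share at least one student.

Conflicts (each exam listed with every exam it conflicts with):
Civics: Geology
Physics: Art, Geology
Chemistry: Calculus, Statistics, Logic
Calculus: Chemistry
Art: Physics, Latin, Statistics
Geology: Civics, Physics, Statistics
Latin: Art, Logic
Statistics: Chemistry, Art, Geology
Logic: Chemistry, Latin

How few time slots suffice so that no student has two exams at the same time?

3

The cycle Art-Latin-Logic-Chemistry-Statistics-Art has odd length 5, so it cannot be 2-colored; at least 3 time slots are needed.
3 time slots suffice: Civics=2, Physics=2, Chemistry=1, Calculus=2, Art=1, Geology=1, Latin=3, Statistics=2, Logic=2. Each listed conflict is separated.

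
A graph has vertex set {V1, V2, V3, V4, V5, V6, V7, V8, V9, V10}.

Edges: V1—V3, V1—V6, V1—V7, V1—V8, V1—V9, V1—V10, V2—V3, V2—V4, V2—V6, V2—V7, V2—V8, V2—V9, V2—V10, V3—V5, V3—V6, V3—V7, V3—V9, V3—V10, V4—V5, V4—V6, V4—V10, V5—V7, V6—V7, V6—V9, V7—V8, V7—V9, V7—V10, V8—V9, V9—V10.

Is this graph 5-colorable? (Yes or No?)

Yes

The chromatic number is 5. V2, V3, V7, V9, V10 form a clique, so at least 5 colors are needed.
5 colors suffice: color 1 → {V4, V7}; color 2 → {V1, V2, V5}; color 3 → {V3, V8}; color 4 → {V9}; color 5 → {V6, V10}.
That is already a proper 5-coloring.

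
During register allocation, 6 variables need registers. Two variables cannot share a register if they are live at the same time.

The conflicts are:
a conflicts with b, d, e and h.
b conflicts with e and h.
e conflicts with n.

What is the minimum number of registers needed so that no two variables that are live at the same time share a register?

3

a, b, h pairwise conflict, so at least 3 registers are needed.
3 registers suffice: register 1 → {a, n}; register 2 → {b, d}; register 3 → {e, h}. No two conflicting variables share a register.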